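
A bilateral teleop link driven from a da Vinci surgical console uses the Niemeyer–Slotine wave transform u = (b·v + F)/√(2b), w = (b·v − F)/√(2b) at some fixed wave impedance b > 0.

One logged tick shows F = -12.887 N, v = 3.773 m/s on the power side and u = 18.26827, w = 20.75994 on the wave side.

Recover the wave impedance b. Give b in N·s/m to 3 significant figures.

b = 53.5 N·s/m

u + w = 39.0282;  u + w = √(2b)·v, so √(2b) = 39.0282/3.773 = 10.3441.
b = (√(2b))²/2 = 107.0000/2 = 53.5000.
(Check via u − w = 2F/√(2b): u − w = -2.4917, 2F/√(2b) = -2.4917.)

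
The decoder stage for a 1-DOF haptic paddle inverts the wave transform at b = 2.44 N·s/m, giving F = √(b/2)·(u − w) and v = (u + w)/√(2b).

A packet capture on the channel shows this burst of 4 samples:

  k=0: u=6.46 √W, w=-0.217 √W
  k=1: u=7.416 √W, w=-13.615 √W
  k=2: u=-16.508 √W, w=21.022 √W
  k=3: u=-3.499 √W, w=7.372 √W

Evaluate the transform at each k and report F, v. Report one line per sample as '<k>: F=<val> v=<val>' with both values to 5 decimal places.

k=0: u−w=6.67700, u+w=6.24300; √(b/2)=1.10454, √(2b)=2.20907; F=1.10454×6.677=7.37499, v=6.24300/2.20907=2.82607
k=1: u−w=21.03100, u+w=-6.19900; √(b/2)=1.10454, √(2b)=2.20907; F=1.10454×21.031=23.22950, v=-6.19900/2.20907=-2.80616
k=2: u−w=-37.53000, u+w=4.51400; √(b/2)=1.10454, √(2b)=2.20907; F=1.10454×(-37.53)=-41.45324, v=4.51400/2.20907=2.04339
k=3: u−w=-10.87100, u+w=3.87300; √(b/2)=1.10454, √(2b)=2.20907; F=1.10454×(-10.871)=-12.00741, v=3.87300/2.20907=1.75322

0: F=7.37499 v=2.82607
1: F=23.22950 v=-2.80616
2: F=-41.45324 v=2.04339
3: F=-12.00741 v=1.75322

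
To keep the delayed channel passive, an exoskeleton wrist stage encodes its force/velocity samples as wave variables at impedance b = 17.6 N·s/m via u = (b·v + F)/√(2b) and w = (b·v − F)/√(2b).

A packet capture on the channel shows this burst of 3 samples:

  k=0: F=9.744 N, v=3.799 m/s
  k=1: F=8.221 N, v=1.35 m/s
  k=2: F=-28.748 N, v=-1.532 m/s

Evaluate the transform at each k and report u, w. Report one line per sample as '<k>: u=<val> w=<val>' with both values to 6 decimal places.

k=0: b·v=17.6×3.799=66.862400; √(2b)=5.932959; u=(66.862400+9.744)/5.932959=12.912006, w=(66.862400−9.744)/5.932959=9.627304
k=1: b·v=17.6×1.35=23.760000; √(2b)=5.932959; u=(23.760000+8.221)/5.932959=5.390396, w=(23.760000−8.221)/5.932959=2.619098
k=2: b·v=17.6×(-1.532)=-26.963200; √(2b)=5.932959; u=(-26.963200+(-28.748))/5.932959=-9.390121, w=(-26.963200−(-28.748))/5.932959=0.300828

0: u=12.912006 w=9.627304
1: u=5.390396 w=2.619098
2: u=-9.390121 w=0.300828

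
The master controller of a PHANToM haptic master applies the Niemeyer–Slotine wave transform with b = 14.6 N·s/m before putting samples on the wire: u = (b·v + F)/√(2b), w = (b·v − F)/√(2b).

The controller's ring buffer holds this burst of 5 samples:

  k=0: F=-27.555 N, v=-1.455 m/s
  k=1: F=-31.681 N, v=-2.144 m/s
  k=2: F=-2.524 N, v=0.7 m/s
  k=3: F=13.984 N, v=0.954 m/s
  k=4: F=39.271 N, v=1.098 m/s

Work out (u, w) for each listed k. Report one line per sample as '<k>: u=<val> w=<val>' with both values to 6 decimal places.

k=0: b·v=14.6×(-1.455)=-21.243000; √(2b)=5.403702; u=(-21.243000+(-27.555))/5.403702=-9.030475, w=(-21.243000−(-27.555))/5.403702=1.168088
k=1: b·v=14.6×(-2.144)=-31.302400; √(2b)=5.403702; u=(-31.302400+(-31.681))/5.403702=-11.655601, w=(-31.302400−(-31.681))/5.403702=0.070063
k=2: b·v=14.6×0.7=10.220000; √(2b)=5.403702; u=(10.220000+(-2.524))/5.403702=1.424209, w=(10.220000−(-2.524))/5.403702=2.358383
k=3: b·v=14.6×0.954=13.928400; √(2b)=5.403702; u=(13.928400+13.984)/5.403702=5.165421, w=(13.928400−13.984)/5.403702=-0.010289
k=4: b·v=14.6×1.098=16.030800; √(2b)=5.403702; u=(16.030800+39.271)/5.403702=10.234057, w=(16.030800−39.271)/5.403702=-4.300792

0: u=-9.030475 w=1.168088
1: u=-11.655601 w=0.070063
2: u=1.424209 w=2.358383
3: u=5.165421 w=-0.010289
4: u=10.234057 w=-4.300792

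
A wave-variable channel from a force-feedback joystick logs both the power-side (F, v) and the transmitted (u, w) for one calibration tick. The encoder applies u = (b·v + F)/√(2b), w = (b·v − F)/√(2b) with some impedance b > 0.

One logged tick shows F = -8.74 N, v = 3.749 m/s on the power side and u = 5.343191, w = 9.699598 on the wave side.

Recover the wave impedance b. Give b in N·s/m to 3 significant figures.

u + w = 15.042789;  u + w = √(2b)·v, so √(2b) = 15.042789/3.749 = 4.012480.
b = (√(2b))²/2 = 16.099999/2 = 8.049999.
(Check via u − w = 2F/√(2b): u − w = -4.356407, 2F/√(2b) = -4.356408.)

b = 8.05 N·s/m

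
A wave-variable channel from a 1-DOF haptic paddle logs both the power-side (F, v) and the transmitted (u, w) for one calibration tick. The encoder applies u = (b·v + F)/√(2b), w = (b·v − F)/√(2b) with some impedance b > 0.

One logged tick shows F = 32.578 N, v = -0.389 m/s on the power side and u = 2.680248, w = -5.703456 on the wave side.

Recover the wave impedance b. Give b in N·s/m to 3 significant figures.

u + w = -3.023208;  u + w = √(2b)·v, so √(2b) = -3.023208/(-0.389) = 7.771743.
b = (√(2b))²/2 = 60.399988/2 = 30.199994.
(Check via u − w = 2F/√(2b): u − w = 8.383704, 2F/√(2b) = 8.383705.)

b = 30.2 N·s/m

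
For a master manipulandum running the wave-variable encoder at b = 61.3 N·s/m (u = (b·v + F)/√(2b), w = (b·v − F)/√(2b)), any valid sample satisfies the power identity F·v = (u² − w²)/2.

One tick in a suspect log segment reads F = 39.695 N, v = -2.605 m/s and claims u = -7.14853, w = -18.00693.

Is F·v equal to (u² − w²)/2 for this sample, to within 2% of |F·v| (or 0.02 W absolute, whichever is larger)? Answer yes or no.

no

F·v = 39.695×(-2.605) = -103.40547 W.
(u² − w²)/2 = (51.10148 − 324.24953)/2 = -136.57402 W.
|Δ| = 33.16855;  2% of max(1, |F·v|) = 2.06811.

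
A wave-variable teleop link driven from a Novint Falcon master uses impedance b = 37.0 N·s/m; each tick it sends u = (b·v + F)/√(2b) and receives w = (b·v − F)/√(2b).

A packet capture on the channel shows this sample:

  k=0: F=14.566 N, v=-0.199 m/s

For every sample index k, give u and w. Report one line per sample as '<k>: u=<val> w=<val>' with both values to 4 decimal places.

0: u=0.8373 w=-2.5492

k=0: b·v=37.0×(-0.199)=-7.3630; √(2b)=8.6023; u=(-7.3630+14.566)/8.6023=0.8373, w=(-7.3630−14.566)/8.6023=-2.5492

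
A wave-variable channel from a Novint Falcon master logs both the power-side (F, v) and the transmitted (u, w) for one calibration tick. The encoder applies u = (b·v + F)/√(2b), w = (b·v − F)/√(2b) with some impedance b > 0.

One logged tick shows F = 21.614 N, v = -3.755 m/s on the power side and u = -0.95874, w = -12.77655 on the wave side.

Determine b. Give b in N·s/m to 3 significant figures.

u + w = -13.7353;  u + w = √(2b)·v, so √(2b) = -13.7353/(-3.755) = 3.6579.
b = (√(2b))²/2 = 13.3800/2 = 6.6900.
(Check via u − w = 2F/√(2b): u − w = 11.8178, 2F/√(2b) = 11.8178.)

b = 6.69 N·s/m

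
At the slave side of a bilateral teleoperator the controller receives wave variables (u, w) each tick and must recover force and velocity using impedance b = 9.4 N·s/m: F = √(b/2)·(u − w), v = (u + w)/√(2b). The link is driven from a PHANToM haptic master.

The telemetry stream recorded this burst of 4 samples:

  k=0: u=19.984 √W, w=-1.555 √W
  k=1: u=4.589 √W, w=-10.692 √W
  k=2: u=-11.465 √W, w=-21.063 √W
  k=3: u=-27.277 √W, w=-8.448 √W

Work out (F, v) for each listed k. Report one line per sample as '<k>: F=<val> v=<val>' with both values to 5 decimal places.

k=0: u−w=21.53900, u+w=18.42900; √(b/2)=2.16795, √(2b)=4.33590; F=2.16795×21.539=46.69544, v=18.42900/4.33590=4.25033
k=1: u−w=15.28100, u+w=-6.10300; √(b/2)=2.16795, √(2b)=4.33590; F=2.16795×15.281=33.12842, v=-6.10300/4.33590=-1.40755
k=2: u−w=9.59800, u+w=-32.52800; √(b/2)=2.16795, √(2b)=4.33590; F=2.16795×9.598=20.80797, v=-32.52800/4.33590=-7.50202
k=3: u−w=-18.82900, u+w=-35.72500; √(b/2)=2.16795, √(2b)=4.33590; F=2.16795×(-18.829)=-40.82030, v=-35.72500/4.33590=-8.23936

0: F=46.69544 v=4.25033
1: F=33.12842 v=-1.40755
2: F=20.80797 v=-7.50202
3: F=-40.82030 v=-8.23936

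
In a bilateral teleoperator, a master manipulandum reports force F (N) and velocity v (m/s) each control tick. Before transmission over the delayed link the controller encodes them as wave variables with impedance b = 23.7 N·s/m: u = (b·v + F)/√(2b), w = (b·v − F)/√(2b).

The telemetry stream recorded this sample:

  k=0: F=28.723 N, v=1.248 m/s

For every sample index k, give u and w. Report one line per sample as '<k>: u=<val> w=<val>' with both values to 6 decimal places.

k=0: b·v=23.7×1.248=29.577600; √(2b)=6.884766; u=(29.577600+28.723)/6.884766=8.468059, w=(29.577600−28.723)/6.884766=0.124129

0: u=8.468059 w=0.124129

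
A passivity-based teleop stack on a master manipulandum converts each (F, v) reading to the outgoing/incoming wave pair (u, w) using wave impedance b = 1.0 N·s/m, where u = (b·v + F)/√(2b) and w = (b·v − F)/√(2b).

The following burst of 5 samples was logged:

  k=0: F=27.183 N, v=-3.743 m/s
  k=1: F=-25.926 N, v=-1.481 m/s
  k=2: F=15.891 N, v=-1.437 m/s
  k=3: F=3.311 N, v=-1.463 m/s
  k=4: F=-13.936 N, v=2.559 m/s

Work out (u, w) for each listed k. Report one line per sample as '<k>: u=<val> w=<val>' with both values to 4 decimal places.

0: u=16.5746 w=-21.8680
1: u=-19.3797 w=17.2852
2: u=10.2205 w=-12.2527
3: u=1.3067 w=-3.3757
4: u=-8.0448 w=11.6637

k=0: b·v=1.0×(-3.743)=-3.7430; √(2b)=1.4142; u=(-3.7430+27.183)/1.4142=16.5746, w=(-3.7430−27.183)/1.4142=-21.8680
k=1: b·v=1.0×(-1.481)=-1.4810; √(2b)=1.4142; u=(-1.4810+(-25.926))/1.4142=-19.3797, w=(-1.4810−(-25.926))/1.4142=17.2852
k=2: b·v=1.0×(-1.437)=-1.4370; √(2b)=1.4142; u=(-1.4370+15.891)/1.4142=10.2205, w=(-1.4370−15.891)/1.4142=-12.2527
k=3: b·v=1.0×(-1.463)=-1.4630; √(2b)=1.4142; u=(-1.4630+3.311)/1.4142=1.3067, w=(-1.4630−3.311)/1.4142=-3.3757
k=4: b·v=1.0×2.559=2.5590; √(2b)=1.4142; u=(2.5590+(-13.936))/1.4142=-8.0448, w=(2.5590−(-13.936))/1.4142=11.6637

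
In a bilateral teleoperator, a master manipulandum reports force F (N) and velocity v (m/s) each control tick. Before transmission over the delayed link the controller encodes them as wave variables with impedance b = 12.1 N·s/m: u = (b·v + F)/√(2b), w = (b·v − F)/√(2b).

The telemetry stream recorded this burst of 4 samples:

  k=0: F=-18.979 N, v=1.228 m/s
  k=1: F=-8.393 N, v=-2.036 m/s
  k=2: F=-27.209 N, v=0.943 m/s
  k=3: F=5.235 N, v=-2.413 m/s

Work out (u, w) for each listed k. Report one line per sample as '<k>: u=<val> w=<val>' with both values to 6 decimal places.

k=0: b·v=12.1×1.228=14.858800; √(2b)=4.919350; u=(14.858800+(-18.979))/4.919350=-0.837550, w=(14.858800−(-18.979))/4.919350=6.878511
k=1: b·v=12.1×(-2.036)=-24.635600; √(2b)=4.919350; u=(-24.635600+(-8.393))/4.919350=-6.714018, w=(-24.635600−(-8.393))/4.919350=-3.301778
k=2: b·v=12.1×0.943=11.410300; √(2b)=4.919350; u=(11.410300+(-27.209))/4.919350=-3.211542, w=(11.410300−(-27.209))/4.919350=7.850489
k=3: b·v=12.1×(-2.413)=-29.197300; √(2b)=4.919350; u=(-29.197300+5.235)/4.919350=-4.871030, w=(-29.197300−5.235)/4.919350=-6.999360

0: u=-0.837550 w=6.878511
1: u=-6.714018 w=-3.301778
2: u=-3.211542 w=7.850489
3: u=-4.871030 w=-6.999360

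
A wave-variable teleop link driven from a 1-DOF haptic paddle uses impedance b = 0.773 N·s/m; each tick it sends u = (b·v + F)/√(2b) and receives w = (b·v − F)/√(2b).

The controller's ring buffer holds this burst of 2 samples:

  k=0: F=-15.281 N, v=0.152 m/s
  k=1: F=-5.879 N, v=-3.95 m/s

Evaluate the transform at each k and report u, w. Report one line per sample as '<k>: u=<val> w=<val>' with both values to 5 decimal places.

0: u=-12.19537 w=12.38436
1: u=-7.18391 w=2.27255

k=0: b·v=0.773×0.152=0.11750; √(2b)=1.24338; u=(0.11750+(-15.281))/1.24338=-12.19537, w=(0.11750−(-15.281))/1.24338=12.38436
k=1: b·v=0.773×(-3.95)=-3.05335; √(2b)=1.24338; u=(-3.05335+(-5.879))/1.24338=-7.18391, w=(-3.05335−(-5.879))/1.24338=2.27255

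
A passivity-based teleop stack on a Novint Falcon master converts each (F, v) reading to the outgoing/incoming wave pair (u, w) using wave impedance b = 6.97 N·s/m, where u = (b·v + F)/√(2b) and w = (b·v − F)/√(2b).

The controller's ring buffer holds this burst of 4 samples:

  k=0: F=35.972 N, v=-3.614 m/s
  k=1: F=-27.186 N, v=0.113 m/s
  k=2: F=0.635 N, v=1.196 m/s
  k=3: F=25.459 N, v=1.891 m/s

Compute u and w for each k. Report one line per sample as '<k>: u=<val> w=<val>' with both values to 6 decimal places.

0: u=2.887918 w=-16.381260
1: u=-7.070434 w=7.492334
2: u=2.402787 w=2.062636
3: u=10.348979 w=-3.288683

k=0: b·v=6.97×(-3.614)=-25.189580; √(2b)=3.733631; u=(-25.189580+35.972)/3.733631=2.887918, w=(-25.189580−35.972)/3.733631=-16.381260
k=1: b·v=6.97×0.113=0.787610; √(2b)=3.733631; u=(0.787610+(-27.186))/3.733631=-7.070434, w=(0.787610−(-27.186))/3.733631=7.492334
k=2: b·v=6.97×1.196=8.336120; √(2b)=3.733631; u=(8.336120+0.635)/3.733631=2.402787, w=(8.336120−0.635)/3.733631=2.062636
k=3: b·v=6.97×1.891=13.180270; √(2b)=3.733631; u=(13.180270+25.459)/3.733631=10.348979, w=(13.180270−25.459)/3.733631=-3.288683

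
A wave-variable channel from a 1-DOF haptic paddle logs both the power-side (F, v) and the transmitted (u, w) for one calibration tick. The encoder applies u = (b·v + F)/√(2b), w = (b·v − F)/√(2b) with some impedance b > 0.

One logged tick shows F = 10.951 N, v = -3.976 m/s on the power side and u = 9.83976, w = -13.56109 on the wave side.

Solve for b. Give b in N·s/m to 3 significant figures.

u + w = -3.7213;  u + w = √(2b)·v, so √(2b) = -3.7213/(-3.976) = 0.9359.
b = (√(2b))²/2 = 0.8760/2 = 0.4380.
(Check via u − w = 2F/√(2b): u − w = 23.4008, 2F/√(2b) = 23.4009.)

b = 0.438 N·s/m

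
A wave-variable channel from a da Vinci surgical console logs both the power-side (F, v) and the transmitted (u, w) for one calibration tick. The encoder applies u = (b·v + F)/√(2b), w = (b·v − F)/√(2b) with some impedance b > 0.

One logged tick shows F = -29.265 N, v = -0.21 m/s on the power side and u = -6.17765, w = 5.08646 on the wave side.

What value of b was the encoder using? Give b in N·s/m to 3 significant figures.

u + w = -1.09119;  u + w = √(2b)·v, so √(2b) = -1.09119/(-0.21) = 5.19614.
b = (√(2b))²/2 = 26.99990/2 = 13.49995.
(Check via u − w = 2F/√(2b): u − w = -11.26411, 2F/√(2b) = -11.26412.)

b = 13.5 N·s/m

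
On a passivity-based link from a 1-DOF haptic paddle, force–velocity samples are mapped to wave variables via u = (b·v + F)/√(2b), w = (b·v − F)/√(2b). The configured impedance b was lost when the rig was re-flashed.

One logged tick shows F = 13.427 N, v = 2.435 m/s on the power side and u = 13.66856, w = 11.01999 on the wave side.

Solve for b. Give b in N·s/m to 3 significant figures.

b = 51.4 N·s/m

u + w = 24.6885;  u + w = √(2b)·v, so √(2b) = 24.6885/2.435 = 10.1390.
b = (√(2b))²/2 = 102.8000/2 = 51.4000.
(Check via u − w = 2F/√(2b): u − w = 2.6486, 2F/√(2b) = 2.6486.)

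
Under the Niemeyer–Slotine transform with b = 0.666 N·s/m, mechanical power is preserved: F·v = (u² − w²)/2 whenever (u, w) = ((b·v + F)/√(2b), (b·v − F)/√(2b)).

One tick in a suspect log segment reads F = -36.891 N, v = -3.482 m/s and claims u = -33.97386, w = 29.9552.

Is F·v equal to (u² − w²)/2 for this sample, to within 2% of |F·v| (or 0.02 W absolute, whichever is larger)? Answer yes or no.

F·v = (-36.891)×(-3.482) = 128.4545 W.
(u² − w²)/2 = (1154.2232 − 897.3140)/2 = 128.4546 W.
|Δ| = 0.0001;  2% of max(1, |F·v|) = 2.5691.

yes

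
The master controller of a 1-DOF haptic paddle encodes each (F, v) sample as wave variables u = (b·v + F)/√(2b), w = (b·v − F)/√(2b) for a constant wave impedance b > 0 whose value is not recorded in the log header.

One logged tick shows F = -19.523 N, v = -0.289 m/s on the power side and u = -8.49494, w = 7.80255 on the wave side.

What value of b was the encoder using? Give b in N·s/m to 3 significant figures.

u + w = -0.6924;  u + w = √(2b)·v, so √(2b) = -0.6924/(-0.289) = 2.3958.
b = (√(2b))²/2 = 5.7399/2 = 2.8700.
(Check via u − w = 2F/√(2b): u − w = -16.2975, 2F/√(2b) = -16.2976.)

b = 2.87 N·s/m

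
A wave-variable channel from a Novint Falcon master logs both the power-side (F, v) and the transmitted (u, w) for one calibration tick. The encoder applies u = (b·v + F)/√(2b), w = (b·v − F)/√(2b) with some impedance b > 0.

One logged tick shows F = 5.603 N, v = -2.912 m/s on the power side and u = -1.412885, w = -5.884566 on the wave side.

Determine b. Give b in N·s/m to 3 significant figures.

u + w = -7.297451;  u + w = √(2b)·v, so √(2b) = -7.297451/(-2.912) = 2.505993.
b = (√(2b))²/2 = 6.280000/2 = 3.140000.
(Check via u − w = 2F/√(2b): u − w = 4.471681, 2F/√(2b) = 4.471681.)

b = 3.14 N·s/m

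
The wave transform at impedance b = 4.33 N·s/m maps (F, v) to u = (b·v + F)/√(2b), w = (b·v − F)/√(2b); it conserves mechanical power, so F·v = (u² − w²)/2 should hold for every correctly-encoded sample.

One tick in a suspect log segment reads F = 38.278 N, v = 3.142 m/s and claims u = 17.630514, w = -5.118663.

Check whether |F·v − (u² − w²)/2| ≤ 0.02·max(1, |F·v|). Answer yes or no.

no

F·v = 38.278×3.142 = 120.269476 W.
(u² − w²)/2 = (310.835024 − 26.200711)/2 = 142.317156 W.
|Δ| = 22.047680;  2% of max(1, |F·v|) = 2.405390.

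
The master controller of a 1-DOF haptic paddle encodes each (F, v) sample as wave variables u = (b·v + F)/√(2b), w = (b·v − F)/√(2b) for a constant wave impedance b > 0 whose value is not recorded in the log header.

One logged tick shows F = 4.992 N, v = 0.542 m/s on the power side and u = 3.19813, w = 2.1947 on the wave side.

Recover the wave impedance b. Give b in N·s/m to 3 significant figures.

b = 49.5 N·s/m

u + w = 5.3928;  u + w = √(2b)·v, so √(2b) = 5.3928/0.542 = 9.9499.
b = (√(2b))²/2 = 98.9999/2 = 49.5000.
(Check via u − w = 2F/√(2b): u − w = 1.0034, 2F/√(2b) = 1.0034.)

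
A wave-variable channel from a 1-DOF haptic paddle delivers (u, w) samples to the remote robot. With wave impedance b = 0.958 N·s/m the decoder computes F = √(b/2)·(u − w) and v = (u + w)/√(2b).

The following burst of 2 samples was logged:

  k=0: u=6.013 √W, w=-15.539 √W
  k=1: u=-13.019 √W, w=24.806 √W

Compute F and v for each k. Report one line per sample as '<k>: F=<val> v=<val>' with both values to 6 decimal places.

k=0: u−w=21.552000, u+w=-9.526000; √(b/2)=0.692098, √(2b)=1.384197; F=0.692098×21.552=14.916102, v=-9.526000/1.384197=-6.881971
k=1: u−w=-37.825000, u+w=11.787000; √(b/2)=0.692098, √(2b)=1.384197; F=0.692098×(-37.825)=-26.178617, v=11.787000/1.384197=8.515409

0: F=14.916102 v=-6.881971
1: F=-26.178617 v=8.515409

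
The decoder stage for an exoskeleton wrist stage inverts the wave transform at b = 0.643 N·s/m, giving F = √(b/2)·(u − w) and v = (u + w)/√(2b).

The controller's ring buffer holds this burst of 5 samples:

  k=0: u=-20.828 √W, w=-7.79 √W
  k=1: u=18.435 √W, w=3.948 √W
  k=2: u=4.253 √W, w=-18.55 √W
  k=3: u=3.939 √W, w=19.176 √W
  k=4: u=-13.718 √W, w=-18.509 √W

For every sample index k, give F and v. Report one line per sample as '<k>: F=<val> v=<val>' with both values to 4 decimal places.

0: F=-7.3927 v=-25.2359
1: F=8.2143 v=19.7378
2: F=12.9295 v=-12.6074
3: F=-8.6395 v=20.3832
4: F=2.7165 v=-28.4184

k=0: u−w=-13.0380, u+w=-28.6180; √(b/2)=0.5670, √(2b)=1.1340; F=0.5670×(-13.038)=-7.3927, v=-28.6180/1.1340=-25.2359
k=1: u−w=14.4870, u+w=22.3830; √(b/2)=0.5670, √(2b)=1.1340; F=0.5670×14.487=8.2143, v=22.3830/1.1340=19.7378
k=2: u−w=22.8030, u+w=-14.2970; √(b/2)=0.5670, √(2b)=1.1340; F=0.5670×22.803=12.9295, v=-14.2970/1.1340=-12.6074
k=3: u−w=-15.2370, u+w=23.1150; √(b/2)=0.5670, √(2b)=1.1340; F=0.5670×(-15.237)=-8.6395, v=23.1150/1.1340=20.3832
k=4: u−w=4.7910, u+w=-32.2270; √(b/2)=0.5670, √(2b)=1.1340; F=0.5670×4.791=2.7165, v=-32.2270/1.1340=-28.4184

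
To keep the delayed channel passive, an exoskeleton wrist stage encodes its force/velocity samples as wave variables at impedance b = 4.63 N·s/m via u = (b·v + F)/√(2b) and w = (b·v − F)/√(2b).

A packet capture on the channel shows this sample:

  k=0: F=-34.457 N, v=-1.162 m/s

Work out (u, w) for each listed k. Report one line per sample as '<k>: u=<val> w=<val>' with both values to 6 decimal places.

k=0: b·v=4.63×(-1.162)=-5.380060; √(2b)=3.043025; u=(-5.380060+(-34.457))/3.043025=-13.091270, w=(-5.380060−(-34.457))/3.043025=9.555275

0: u=-13.091270 w=9.555275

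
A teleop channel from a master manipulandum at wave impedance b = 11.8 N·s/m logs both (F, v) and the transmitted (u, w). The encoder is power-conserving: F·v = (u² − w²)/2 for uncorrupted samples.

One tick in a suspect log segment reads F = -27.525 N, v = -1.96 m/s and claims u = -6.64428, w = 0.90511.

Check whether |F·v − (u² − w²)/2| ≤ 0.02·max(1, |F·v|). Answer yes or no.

F·v = (-27.525)×(-1.96) = 53.9490 W.
(u² − w²)/2 = (44.1465 − 0.8192)/2 = 21.6636 W.
|Δ| = 32.2854;  2% of max(1, |F·v|) = 1.0790.

no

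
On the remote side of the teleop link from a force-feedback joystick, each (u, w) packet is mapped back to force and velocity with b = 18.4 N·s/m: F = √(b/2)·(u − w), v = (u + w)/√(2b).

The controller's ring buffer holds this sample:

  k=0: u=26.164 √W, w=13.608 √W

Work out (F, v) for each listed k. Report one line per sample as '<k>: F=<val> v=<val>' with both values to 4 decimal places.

k=0: u−w=12.5560, u+w=39.7720; √(b/2)=3.0332, √(2b)=6.0663; F=3.0332×12.556=38.0842, v=39.7720/6.0663=6.5562

0: F=38.0842 v=6.5562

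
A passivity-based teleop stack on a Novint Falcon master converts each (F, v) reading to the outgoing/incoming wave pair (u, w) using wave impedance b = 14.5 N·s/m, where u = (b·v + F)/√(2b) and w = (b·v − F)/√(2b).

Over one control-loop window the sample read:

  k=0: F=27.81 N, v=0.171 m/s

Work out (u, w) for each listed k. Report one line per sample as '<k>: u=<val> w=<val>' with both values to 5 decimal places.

0: u=5.62462 w=-4.70376

k=0: b·v=14.5×0.171=2.47950; √(2b)=5.38516; u=(2.47950+27.81)/5.38516=5.62462, w=(2.47950−27.81)/5.38516=-4.70376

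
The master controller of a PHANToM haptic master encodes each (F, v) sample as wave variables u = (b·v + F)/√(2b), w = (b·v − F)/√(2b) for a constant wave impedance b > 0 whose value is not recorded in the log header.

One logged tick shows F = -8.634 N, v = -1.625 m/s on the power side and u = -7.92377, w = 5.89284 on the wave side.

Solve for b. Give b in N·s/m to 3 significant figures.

b = 0.781 N·s/m

u + w = -2.0309;  u + w = √(2b)·v, so √(2b) = -2.0309/(-1.625) = 1.2498.
b = (√(2b))²/2 = 1.5620/2 = 0.7810.
(Check via u − w = 2F/√(2b): u − w = -13.8166, 2F/√(2b) = -13.8166.)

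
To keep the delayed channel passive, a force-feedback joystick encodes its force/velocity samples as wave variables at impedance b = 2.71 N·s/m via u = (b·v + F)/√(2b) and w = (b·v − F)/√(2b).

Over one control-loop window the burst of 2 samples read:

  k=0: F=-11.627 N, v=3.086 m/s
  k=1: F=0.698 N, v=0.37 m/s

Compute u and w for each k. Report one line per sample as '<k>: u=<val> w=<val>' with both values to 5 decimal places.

k=0: b·v=2.71×3.086=8.36306; √(2b)=2.32809; u=(8.36306+(-11.627))/2.32809=-1.40198, w=(8.36306−(-11.627))/2.32809=8.58647
k=1: b·v=2.71×0.37=1.00270; √(2b)=2.32809; u=(1.00270+0.698)/2.32809=0.73051, w=(1.00270−0.698)/2.32809=0.13088

0: u=-1.40198 w=8.58647
1: u=0.73051 w=0.13088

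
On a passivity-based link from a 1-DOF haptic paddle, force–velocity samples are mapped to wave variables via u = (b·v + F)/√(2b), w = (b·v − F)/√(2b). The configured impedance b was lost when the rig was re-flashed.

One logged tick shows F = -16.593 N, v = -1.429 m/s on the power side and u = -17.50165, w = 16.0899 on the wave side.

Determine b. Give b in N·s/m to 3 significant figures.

u + w = -1.4118;  u + w = √(2b)·v, so √(2b) = -1.4118/(-1.429) = 0.9879.
b = (√(2b))²/2 = 0.9760/2 = 0.4880.
(Check via u − w = 2F/√(2b): u − w = -33.5915, 2F/√(2b) = -33.5915.)

b = 0.488 N·s/m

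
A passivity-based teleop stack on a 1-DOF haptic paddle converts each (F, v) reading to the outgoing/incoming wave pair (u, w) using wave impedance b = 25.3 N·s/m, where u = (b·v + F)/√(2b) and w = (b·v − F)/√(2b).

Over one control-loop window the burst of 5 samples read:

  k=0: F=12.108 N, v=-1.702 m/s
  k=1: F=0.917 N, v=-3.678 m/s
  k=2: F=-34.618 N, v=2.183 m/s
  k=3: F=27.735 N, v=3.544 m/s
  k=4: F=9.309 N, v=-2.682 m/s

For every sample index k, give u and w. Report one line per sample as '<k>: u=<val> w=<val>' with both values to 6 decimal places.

0: u=-4.351329 w=-7.755623
1: u=-12.952571 w=-13.210395
2: u=2.897629 w=12.630853
3: u=16.503885 w=8.705890
4: u=-8.230363 w=-10.847689

k=0: b·v=25.3×(-1.702)=-43.060600; √(2b)=7.113368; u=(-43.060600+12.108)/7.113368=-4.351329, w=(-43.060600−12.108)/7.113368=-7.755623
k=1: b·v=25.3×(-3.678)=-93.053400; √(2b)=7.113368; u=(-93.053400+0.917)/7.113368=-12.952571, w=(-93.053400−0.917)/7.113368=-13.210395
k=2: b·v=25.3×2.183=55.229900; √(2b)=7.113368; u=(55.229900+(-34.618))/7.113368=2.897629, w=(55.229900−(-34.618))/7.113368=12.630853
k=3: b·v=25.3×3.544=89.663200; √(2b)=7.113368; u=(89.663200+27.735)/7.113368=16.503885, w=(89.663200−27.735)/7.113368=8.705890
k=4: b·v=25.3×(-2.682)=-67.854600; √(2b)=7.113368; u=(-67.854600+9.309)/7.113368=-8.230363, w=(-67.854600−9.309)/7.113368=-10.847689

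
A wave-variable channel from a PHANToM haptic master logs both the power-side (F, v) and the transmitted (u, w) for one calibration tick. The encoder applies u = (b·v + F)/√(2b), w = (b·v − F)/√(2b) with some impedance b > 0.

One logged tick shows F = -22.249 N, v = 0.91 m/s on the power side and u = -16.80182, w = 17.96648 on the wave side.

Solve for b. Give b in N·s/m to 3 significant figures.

b = 0.819 N·s/m

u + w = 1.16466;  u + w = √(2b)·v, so √(2b) = 1.16466/0.91 = 1.27985.
b = (√(2b))²/2 = 1.63801/2 = 0.81900.
(Check via u − w = 2F/√(2b): u − w = -34.76830, 2F/√(2b) = -34.76824.)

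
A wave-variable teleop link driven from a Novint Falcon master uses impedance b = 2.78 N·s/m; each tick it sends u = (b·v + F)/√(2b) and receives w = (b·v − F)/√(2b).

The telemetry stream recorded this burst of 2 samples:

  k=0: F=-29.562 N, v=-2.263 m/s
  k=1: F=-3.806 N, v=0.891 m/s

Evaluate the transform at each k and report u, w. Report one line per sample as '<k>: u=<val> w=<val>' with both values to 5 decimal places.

0: u=-15.20512 w=9.86904
1: u=-0.56363 w=2.66458

k=0: b·v=2.78×(-2.263)=-6.29114; √(2b)=2.35797; u=(-6.29114+(-29.562))/2.35797=-15.20512, w=(-6.29114−(-29.562))/2.35797=9.86904
k=1: b·v=2.78×0.891=2.47698; √(2b)=2.35797; u=(2.47698+(-3.806))/2.35797=-0.56363, w=(2.47698−(-3.806))/2.35797=2.66458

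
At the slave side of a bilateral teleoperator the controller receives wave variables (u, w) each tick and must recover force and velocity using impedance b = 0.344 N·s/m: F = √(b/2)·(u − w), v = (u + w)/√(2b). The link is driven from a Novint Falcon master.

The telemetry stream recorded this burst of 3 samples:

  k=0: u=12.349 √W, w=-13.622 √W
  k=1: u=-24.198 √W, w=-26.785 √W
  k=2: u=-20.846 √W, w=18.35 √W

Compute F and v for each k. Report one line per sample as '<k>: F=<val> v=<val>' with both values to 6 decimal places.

k=0: u−w=25.971000, u+w=-1.273000; √(b/2)=0.414729, √(2b)=0.829458; F=0.414729×25.971=10.770922, v=-1.273000/0.829458=-1.534738
k=1: u−w=2.587000, u+w=-50.983000; √(b/2)=0.414729, √(2b)=0.829458; F=0.414729×2.587=1.072903, v=-50.983000/0.829458=-61.465465
k=2: u−w=-39.196000, u+w=-2.496000; √(b/2)=0.414729, √(2b)=0.829458; F=0.414729×(-39.196)=-16.255711, v=-2.496000/0.829458=-3.009195

0: F=10.770922 v=-1.534738
1: F=1.072903 v=-61.465465
2: F=-16.255711 v=-3.009195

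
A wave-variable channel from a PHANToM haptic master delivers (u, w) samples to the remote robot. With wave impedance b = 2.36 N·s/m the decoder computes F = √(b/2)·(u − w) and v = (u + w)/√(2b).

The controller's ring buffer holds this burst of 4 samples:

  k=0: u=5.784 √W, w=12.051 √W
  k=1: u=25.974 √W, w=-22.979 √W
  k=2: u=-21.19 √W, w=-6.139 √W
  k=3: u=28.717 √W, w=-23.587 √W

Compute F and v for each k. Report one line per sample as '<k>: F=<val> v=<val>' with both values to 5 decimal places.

0: F=-6.80770 v=8.20922
1: F=53.17657 v=1.37856
2: F=-16.34957 v=-12.57919
3: F=56.81669 v=2.36127

k=0: u−w=-6.26700, u+w=17.83500; √(b/2)=1.08628, √(2b)=2.17256; F=1.08628×(-6.267)=-6.80770, v=17.83500/2.17256=8.20922
k=1: u−w=48.95300, u+w=2.99500; √(b/2)=1.08628, √(2b)=2.17256; F=1.08628×48.953=53.17657, v=2.99500/2.17256=1.37856
k=2: u−w=-15.05100, u+w=-27.32900; √(b/2)=1.08628, √(2b)=2.17256; F=1.08628×(-15.051)=-16.34957, v=-27.32900/2.17256=-12.57919
k=3: u−w=52.30400, u+w=5.13000; √(b/2)=1.08628, √(2b)=2.17256; F=1.08628×52.304=56.81669, v=5.13000/2.17256=2.36127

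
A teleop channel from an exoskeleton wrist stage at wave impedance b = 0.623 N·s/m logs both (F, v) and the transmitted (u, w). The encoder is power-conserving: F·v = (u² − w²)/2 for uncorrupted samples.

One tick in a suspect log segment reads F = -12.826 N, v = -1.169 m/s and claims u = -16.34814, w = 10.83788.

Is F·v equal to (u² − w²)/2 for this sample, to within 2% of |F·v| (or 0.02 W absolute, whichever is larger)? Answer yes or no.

no

F·v = (-12.826)×(-1.169) = 14.99359 W.
(u² − w²)/2 = (267.26168 − 117.45964)/2 = 74.90102 W.
|Δ| = 59.90743;  2% of max(1, |F·v|) = 0.29987.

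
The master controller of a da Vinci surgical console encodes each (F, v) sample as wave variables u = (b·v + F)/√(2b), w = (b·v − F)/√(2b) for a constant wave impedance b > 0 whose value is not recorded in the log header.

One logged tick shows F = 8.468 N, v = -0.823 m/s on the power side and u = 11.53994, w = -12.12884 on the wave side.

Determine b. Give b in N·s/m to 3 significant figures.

b = 0.256 N·s/m

u + w = -0.5889;  u + w = √(2b)·v, so √(2b) = -0.5889/(-0.823) = 0.7156.
b = (√(2b))²/2 = 0.5120/2 = 0.2560.
(Check via u − w = 2F/√(2b): u − w = 23.6688, 2F/√(2b) = 23.6684.)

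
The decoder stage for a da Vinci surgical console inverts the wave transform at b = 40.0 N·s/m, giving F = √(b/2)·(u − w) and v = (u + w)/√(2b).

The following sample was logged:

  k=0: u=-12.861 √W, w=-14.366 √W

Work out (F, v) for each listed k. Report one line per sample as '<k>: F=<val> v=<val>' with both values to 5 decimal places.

0: F=6.73056 v=-3.04407

k=0: u−w=1.50500, u+w=-27.22700; √(b/2)=4.47214, √(2b)=8.94427; F=4.47214×1.505=6.73056, v=-27.22700/8.94427=-3.04407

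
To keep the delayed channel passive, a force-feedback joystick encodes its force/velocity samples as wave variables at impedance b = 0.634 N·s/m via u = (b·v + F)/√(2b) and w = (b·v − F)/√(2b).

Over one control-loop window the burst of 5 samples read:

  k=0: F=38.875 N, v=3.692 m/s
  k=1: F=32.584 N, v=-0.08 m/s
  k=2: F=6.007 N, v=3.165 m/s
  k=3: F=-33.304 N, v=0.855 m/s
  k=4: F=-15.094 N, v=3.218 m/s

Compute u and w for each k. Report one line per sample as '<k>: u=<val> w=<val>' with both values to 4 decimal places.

k=0: b·v=0.634×3.692=2.3407; √(2b)=1.1261; u=(2.3407+38.875)/1.1261=36.6019, w=(2.3407−38.875)/1.1261=-32.4445
k=1: b·v=0.634×(-0.08)=-0.0507; √(2b)=1.1261; u=(-0.0507+32.584)/1.1261=28.8914, w=(-0.0507−32.584)/1.1261=-28.9815
k=2: b·v=0.634×3.165=2.0066; √(2b)=1.1261; u=(2.0066+6.007)/1.1261=7.1165, w=(2.0066−6.007)/1.1261=-3.5526
k=3: b·v=0.634×0.855=0.5421; √(2b)=1.1261; u=(0.5421+(-33.304))/1.1261=-29.0944, w=(0.5421−(-33.304))/1.1261=30.0572
k=4: b·v=0.634×3.218=2.0402; √(2b)=1.1261; u=(2.0402+(-15.094))/1.1261=-11.5925, w=(2.0402−(-15.094))/1.1261=15.2161

0: u=36.6019 w=-32.4445
1: u=28.8914 w=-28.9815
2: u=7.1165 w=-3.5526
3: u=-29.0944 w=30.0572
4: u=-11.5925 w=15.2161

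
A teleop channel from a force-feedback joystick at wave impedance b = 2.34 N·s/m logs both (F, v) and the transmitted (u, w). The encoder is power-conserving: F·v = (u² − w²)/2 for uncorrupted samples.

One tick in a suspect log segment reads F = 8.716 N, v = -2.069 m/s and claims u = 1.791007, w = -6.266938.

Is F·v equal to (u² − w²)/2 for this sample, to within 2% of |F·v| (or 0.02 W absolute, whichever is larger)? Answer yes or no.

F·v = 8.716×(-2.069) = -18.033404 W.
(u² − w²)/2 = (3.207706 − 39.274512)/2 = -18.033403 W.
|Δ| = 0.000001;  2% of max(1, |F·v|) = 0.360668.

yes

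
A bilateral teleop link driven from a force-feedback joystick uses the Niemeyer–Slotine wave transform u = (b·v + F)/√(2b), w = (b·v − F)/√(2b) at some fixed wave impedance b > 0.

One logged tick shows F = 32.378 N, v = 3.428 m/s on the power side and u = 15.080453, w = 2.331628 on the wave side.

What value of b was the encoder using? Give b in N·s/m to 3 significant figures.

u + w = 17.412081;  u + w = √(2b)·v, so √(2b) = 17.412081/3.428 = 5.079370.
b = (√(2b))²/2 = 25.800001/2 = 12.900001.
(Check via u − w = 2F/√(2b): u − w = 12.748825, 2F/√(2b) = 12.748825.)

b = 12.9 N·s/m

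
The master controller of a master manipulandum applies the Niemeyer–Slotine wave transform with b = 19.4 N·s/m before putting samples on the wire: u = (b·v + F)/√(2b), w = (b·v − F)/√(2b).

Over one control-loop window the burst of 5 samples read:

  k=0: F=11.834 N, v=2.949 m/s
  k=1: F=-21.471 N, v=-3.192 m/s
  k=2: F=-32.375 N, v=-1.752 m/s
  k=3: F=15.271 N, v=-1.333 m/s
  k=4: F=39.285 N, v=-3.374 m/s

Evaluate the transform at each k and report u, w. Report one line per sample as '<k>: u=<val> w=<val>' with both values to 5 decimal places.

k=0: b·v=19.4×2.949=57.21060; √(2b)=6.22896; u=(57.21060+11.834)/6.22896=11.08444, w=(57.21060−11.834)/6.22896=7.28477
k=1: b·v=19.4×(-3.192)=-61.92480; √(2b)=6.22896; u=(-61.92480+(-21.471))/6.22896=-13.38839, w=(-61.92480−(-21.471))/6.22896=-6.49447
k=2: b·v=19.4×(-1.752)=-33.98880; √(2b)=6.22896; u=(-33.98880+(-32.375))/6.22896=-10.65407, w=(-33.98880−(-32.375))/6.22896=-0.25908
k=3: b·v=19.4×(-1.333)=-25.86020; √(2b)=6.22896; u=(-25.86020+15.271)/6.22896=-1.69999, w=(-25.86020−15.271)/6.22896=-6.60322
k=4: b·v=19.4×(-3.374)=-65.45560; √(2b)=6.22896; u=(-65.45560+39.285)/6.22896=-4.20144, w=(-65.45560−39.285)/6.22896=-16.81509

0: u=11.08444 w=7.28477
1: u=-13.38839 w=-6.49447
2: u=-10.65407 w=-0.25908
3: u=-1.69999 w=-6.60322
4: u=-4.20144 w=-16.81509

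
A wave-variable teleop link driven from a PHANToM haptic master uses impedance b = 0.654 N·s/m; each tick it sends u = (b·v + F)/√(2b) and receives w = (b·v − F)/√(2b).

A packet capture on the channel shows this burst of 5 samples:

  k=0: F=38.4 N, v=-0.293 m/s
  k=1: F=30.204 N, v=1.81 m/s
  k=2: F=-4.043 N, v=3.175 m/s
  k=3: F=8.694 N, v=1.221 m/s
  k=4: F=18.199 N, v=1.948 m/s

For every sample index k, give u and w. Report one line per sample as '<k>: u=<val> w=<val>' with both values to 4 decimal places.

k=0: b·v=0.654×(-0.293)=-0.1916; √(2b)=1.1437; u=(-0.1916+38.4)/1.1437=33.4083, w=(-0.1916−38.4)/1.1437=-33.7434
k=1: b·v=0.654×1.81=1.1837; √(2b)=1.1437; u=(1.1837+30.204)/1.1437=27.4446, w=(1.1837−30.204)/1.1437=-25.3745
k=2: b·v=0.654×3.175=2.0764; √(2b)=1.1437; u=(2.0764+(-4.043))/1.1437=-1.7195, w=(2.0764−(-4.043))/1.1437=5.3507
k=3: b·v=0.654×1.221=0.7985; √(2b)=1.1437; u=(0.7985+8.694)/1.1437=8.3000, w=(0.7985−8.694)/1.1437=-6.9036
k=4: b·v=0.654×1.948=1.2740; √(2b)=1.1437; u=(1.2740+18.199)/1.1437=17.0266, w=(1.2740−18.199)/1.1437=-14.7987

0: u=33.4083 w=-33.7434
1: u=27.4446 w=-25.3745
2: u=-1.7195 w=5.3507
3: u=8.3000 w=-6.9036
4: u=17.0266 w=-14.7987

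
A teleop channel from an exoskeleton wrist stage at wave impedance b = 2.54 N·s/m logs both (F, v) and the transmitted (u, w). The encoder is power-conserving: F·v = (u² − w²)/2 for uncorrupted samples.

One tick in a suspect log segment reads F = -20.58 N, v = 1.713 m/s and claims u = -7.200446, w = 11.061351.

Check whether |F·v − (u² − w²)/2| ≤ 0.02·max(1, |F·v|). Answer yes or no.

F·v = (-20.58)×1.713 = -35.253540 W.
(u² − w²)/2 = (51.846423 − 122.353486)/2 = -35.253532 W.
|Δ| = 0.000008;  2% of max(1, |F·v|) = 0.705071.

yes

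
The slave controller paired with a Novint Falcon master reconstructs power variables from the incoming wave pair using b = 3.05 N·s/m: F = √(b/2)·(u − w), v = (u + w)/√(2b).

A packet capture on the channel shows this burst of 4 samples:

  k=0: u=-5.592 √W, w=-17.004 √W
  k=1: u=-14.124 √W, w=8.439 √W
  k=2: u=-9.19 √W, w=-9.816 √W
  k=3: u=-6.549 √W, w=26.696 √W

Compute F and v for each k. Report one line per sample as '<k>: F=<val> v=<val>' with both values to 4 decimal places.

k=0: u−w=11.4120, u+w=-22.5960; √(b/2)=1.2349, √(2b)=2.4698; F=1.2349×11.412=14.0928, v=-22.5960/2.4698=-9.1489
k=1: u−w=-22.5630, u+w=-5.6850; √(b/2)=1.2349, √(2b)=2.4698; F=1.2349×(-22.563)=-27.8632, v=-5.6850/2.4698=-2.3018
k=2: u−w=0.6260, u+w=-19.0060; √(b/2)=1.2349, √(2b)=2.4698; F=1.2349×0.626=0.7731, v=-19.0060/2.4698=-7.6953
k=3: u−w=-33.2450, u+w=20.1470; √(b/2)=1.2349, √(2b)=2.4698; F=1.2349×(-33.245)=-41.0545, v=20.1470/2.4698=8.1573

0: F=14.0928 v=-9.1489
1: F=-27.8632 v=-2.3018
2: F=0.7731 v=-7.6953
3: F=-41.0545 v=8.1573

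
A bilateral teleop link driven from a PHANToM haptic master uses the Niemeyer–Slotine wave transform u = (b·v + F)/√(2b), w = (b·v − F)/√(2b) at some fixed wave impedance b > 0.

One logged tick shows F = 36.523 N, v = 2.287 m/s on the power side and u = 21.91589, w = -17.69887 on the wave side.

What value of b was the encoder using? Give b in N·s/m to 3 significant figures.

b = 1.7 N·s/m

u + w = 4.21702;  u + w = √(2b)·v, so √(2b) = 4.21702/2.287 = 1.84391.
b = (√(2b))²/2 = 3.40000/2 = 1.70000.
(Check via u − w = 2F/√(2b): u − w = 39.61476, 2F/√(2b) = 39.61475.)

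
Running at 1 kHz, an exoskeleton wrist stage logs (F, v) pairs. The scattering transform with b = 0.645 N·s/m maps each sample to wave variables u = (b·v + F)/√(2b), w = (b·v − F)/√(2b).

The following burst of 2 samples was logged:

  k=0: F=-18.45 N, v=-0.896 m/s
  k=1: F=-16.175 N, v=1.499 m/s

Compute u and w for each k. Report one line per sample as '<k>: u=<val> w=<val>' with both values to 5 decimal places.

0: u=-16.75315 w=15.73549
1: u=-13.39003 w=15.09256

k=0: b·v=0.645×(-0.896)=-0.57792; √(2b)=1.13578; u=(-0.57792+(-18.45))/1.13578=-16.75315, w=(-0.57792−(-18.45))/1.13578=15.73549
k=1: b·v=0.645×1.499=0.96686; √(2b)=1.13578; u=(0.96686+(-16.175))/1.13578=-13.39003, w=(0.96686−(-16.175))/1.13578=15.09256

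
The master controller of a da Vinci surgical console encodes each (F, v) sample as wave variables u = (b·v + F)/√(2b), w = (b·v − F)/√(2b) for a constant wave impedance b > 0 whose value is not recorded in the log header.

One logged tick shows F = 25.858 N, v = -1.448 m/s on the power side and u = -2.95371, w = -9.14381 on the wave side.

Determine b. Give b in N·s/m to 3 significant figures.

b = 34.9 N·s/m

u + w = -12.09752;  u + w = √(2b)·v, so √(2b) = -12.09752/(-1.448) = 8.35464.
b = (√(2b))²/2 = 69.80002/2 = 34.90001.
(Check via u − w = 2F/√(2b): u − w = 6.19010, 2F/√(2b) = 6.19009.)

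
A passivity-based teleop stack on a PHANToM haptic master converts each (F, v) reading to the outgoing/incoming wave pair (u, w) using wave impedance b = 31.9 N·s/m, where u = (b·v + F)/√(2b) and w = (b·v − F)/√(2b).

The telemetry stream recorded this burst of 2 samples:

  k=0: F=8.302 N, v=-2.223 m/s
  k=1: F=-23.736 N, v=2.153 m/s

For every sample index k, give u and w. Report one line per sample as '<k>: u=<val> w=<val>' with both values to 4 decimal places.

0: u=-7.8387 w=-9.9175
1: u=5.6269 w=11.5702

k=0: b·v=31.9×(-2.223)=-70.9137; √(2b)=7.9875; u=(-70.9137+8.302)/7.9875=-7.8387, w=(-70.9137−8.302)/7.9875=-9.9175
k=1: b·v=31.9×2.153=68.6807; √(2b)=7.9875; u=(68.6807+(-23.736))/7.9875=5.6269, w=(68.6807−(-23.736))/7.9875=11.5702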